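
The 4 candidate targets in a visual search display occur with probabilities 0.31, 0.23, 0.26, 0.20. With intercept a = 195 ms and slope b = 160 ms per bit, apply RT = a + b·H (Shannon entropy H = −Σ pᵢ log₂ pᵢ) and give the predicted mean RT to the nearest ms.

Entropy contributions −pᵢ log₂ pᵢ: 0.5238, 0.4877, 0.5053, 0.4644; sum H = 1.9811 bits.
RT = a + bH = 195 + 160·1.9811 = 511.98 ms.

512 ms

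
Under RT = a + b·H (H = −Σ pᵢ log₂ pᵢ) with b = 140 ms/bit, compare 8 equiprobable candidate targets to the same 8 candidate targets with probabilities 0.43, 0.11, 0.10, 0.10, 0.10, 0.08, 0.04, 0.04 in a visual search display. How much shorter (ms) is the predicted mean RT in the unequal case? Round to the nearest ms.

65 ms

Equiprobable entropy H₀ = log₂ 8 = 3.0000 bits.
Skewed entropy H = −Σ pᵢ log₂ pᵢ = 2.5334 bits.
ΔRT = b·(H₀ − H) = 140 × 0.4666 = 65.32 ms.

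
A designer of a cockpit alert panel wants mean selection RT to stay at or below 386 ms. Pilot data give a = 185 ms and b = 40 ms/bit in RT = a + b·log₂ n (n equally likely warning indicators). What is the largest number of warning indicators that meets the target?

40·log₂ n ≤ 386 − 185 = 201, giving log₂ n ≤ 5.0250 and n ≤ 32.559. The largest whole number is 32.

32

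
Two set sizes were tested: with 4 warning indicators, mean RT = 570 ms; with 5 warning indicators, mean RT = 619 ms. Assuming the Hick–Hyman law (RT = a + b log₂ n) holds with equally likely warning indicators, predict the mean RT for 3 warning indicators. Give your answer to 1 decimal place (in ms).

Solve the two-equation system in a and b:
  b = (619 − 570) / (log₂ 5 − log₂ 4) = 49 / (2.3219 − 2) = 152.208 ms/bit
  a = 570 − 152.208 × 2 = 265.584 ms
Then RT(3) = 265.584 + 152.208 × log₂ 3 = 265.584 + 152.208 × 1.5850 ≈ 506.828 ms.

506.8 ms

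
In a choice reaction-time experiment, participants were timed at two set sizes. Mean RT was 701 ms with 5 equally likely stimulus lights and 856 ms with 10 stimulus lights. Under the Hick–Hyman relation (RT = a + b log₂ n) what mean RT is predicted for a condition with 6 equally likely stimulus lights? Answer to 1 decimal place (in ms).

741.8 ms

Fit slope and intercept:
  b = (856 − 701) / (log₂ 10 − log₂ 5) = 155 / (3.3219 − 2.3219) = 155.000 ms/bit
  a = 701 − 155.000 × 2.3219 = 341.101 ms
Then RT(6) = 341.101 + 155.000 × log₂ 6 = 341.101 + 155.000 × 2.5850 ≈ 741.770 ms.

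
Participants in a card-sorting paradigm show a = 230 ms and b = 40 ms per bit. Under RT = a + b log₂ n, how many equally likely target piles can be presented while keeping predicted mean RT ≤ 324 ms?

5

Information budget: (324 − 230)/40 = 2.3500 bits, so n ≤ 2^2.3500 = 5.098 → at most 5.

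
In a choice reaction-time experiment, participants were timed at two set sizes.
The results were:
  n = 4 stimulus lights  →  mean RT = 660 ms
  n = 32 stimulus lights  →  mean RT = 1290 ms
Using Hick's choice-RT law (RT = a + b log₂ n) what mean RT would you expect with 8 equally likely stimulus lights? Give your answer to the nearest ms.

Fit slope and intercept:
  b = (1290 − 660) / (log₂ 32 − log₂ 4) = 630 / (5 − 2) = 210 ms/bit
  a = 660 − 210 × 2 = 240 ms
Then RT(8) = 240 + 210 × log₂ 8 = 240 + 210 × 3 ≈ 870.000 ms.

870 ms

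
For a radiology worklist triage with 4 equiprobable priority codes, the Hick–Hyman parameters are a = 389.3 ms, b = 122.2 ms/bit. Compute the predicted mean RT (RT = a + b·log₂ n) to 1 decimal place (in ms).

log₂(4) = 2 bits, so RT = 389.3 + 122.2 × 2 ≈ 633.700 ms.

633.7 ms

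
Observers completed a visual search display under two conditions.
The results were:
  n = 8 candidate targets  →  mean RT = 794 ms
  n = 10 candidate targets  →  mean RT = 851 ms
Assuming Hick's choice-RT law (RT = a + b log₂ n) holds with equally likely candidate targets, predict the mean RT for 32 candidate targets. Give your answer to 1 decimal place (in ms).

RT is linear in log₂ n, so two points fix the line:
  b = (851 − 794) / (log₂ 10 − log₂ 8) = 57 / (3.3219 − 3) = 177.058 ms/bit
  a = 794 − 177.058 × 3 = 262.825 ms
Then RT(32) = 262.825 + 177.058 × log₂ 32 = 262.825 + 177.058 × 5 ≈ 1148.116 ms.

1148.1 ms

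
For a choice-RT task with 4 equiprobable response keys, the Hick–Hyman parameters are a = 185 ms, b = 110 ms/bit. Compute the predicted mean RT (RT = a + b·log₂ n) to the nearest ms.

405 ms

log₂(4) = 2 bits, so RT = 185 + 110 × 2 ≈ 405.000 ms.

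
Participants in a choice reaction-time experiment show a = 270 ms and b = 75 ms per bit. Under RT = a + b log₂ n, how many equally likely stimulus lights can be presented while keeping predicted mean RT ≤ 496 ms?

8

Information budget: (496 − 270)/75 = 3.0133 bits, so n ≤ 2^3.0133 = 8.074 → at most 8.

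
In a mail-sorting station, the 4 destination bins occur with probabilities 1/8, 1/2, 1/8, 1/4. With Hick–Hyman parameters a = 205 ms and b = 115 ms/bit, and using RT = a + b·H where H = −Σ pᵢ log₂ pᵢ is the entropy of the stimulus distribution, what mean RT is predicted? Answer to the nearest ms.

406 ms

Each term −pᵢ log₂ pᵢ: 0.125·3 + 0.5·1 + 0.125·3 + 0.25·2; summed, H = 1.750 bits.
Mean RT = a + bH = 205 + 115·1.750 = 406.25 ms.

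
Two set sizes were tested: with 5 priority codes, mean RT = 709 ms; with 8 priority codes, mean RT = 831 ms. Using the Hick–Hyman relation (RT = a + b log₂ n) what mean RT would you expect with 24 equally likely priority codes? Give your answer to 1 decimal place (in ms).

RT is linear in log₂ n, so two points fix the line:
  b = (831 − 709) / (log₂ 8 − log₂ 5) = 122 / (3 − 2.3219) = 179.922 ms/bit
  a = 709 − 179.922 × 2.3219 = 291.234 ms
Then RT(24) = 291.234 + 179.922 × log₂ 24 = 291.234 + 179.922 × 4.5850 ≈ 1116.169 ms.

1116.2 ms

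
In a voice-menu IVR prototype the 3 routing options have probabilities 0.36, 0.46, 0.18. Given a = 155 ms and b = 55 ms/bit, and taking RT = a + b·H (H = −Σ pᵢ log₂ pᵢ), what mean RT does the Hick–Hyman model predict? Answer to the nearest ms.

237 ms

H = 0.36·log₂(1/0.36) + 0.46·log₂(1/0.46) + 0.18·log₂(1/0.18) = 1.4913 bits.
RT = 155 + 55 × 1.4913 = 237.02 ms.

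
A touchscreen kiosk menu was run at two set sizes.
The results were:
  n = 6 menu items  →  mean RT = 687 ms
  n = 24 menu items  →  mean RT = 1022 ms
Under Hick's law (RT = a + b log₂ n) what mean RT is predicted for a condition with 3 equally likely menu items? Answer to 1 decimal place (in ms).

519.5 ms

With log₂ n on the abscissa the relation is linear; from the two conditions:
  b = (1022 − 687) / (log₂ 24 − log₂ 6) = 335 / (4.5850 − 2.5850) = 167.500 ms/bit
  a = 687 − 167.500 × 2.5850 = 254.019 ms
Then RT(3) = 254.019 + 167.500 × log₂ 3 = 254.019 + 167.500 × 1.5850 ≈ 519.500 ms.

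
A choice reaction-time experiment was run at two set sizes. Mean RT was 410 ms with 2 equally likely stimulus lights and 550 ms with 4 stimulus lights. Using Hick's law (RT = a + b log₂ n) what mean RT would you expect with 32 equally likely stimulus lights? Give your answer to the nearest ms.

970 ms

Solve the two-equation system in a and b:
  b = (550 − 410) / (log₂ 4 − log₂ 2) = 140 / (2 − 1) = 140 ms/bit
  a = 410 − 140 × 1 = 270 ms
Then RT(32) = 270 + 140 × log₂ 32 = 270 + 140 × 5 ≈ 970.000 ms.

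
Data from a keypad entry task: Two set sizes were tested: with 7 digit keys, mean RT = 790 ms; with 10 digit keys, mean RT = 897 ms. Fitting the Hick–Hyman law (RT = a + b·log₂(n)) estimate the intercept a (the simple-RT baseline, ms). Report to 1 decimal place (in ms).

206.2 ms

Slope: b = (897 − 790) / (log₂ 10 − log₂ 7) = 107/0.5146 = 207.939 ms/bit.
Intercept: a = 790 − 207.939·log₂(7) = 206.241 ms.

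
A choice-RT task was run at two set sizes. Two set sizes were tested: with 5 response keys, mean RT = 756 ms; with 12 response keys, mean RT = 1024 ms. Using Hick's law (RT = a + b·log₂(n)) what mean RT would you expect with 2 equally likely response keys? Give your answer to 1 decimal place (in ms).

475.5 ms

Solve the two-equation system in a and b:
  b = (1024 − 756) / (log₂ 12 − log₂ 5) = 268 / (3.5850 − 2.3219) = 212.187 ms/bit
  a = 756 − 212.187 × 2.3219 = 263.316 ms
Then RT(2) = 263.316 + 212.187 × log₂ 2 = 263.316 + 212.187 × 1 ≈ 475.504 ms.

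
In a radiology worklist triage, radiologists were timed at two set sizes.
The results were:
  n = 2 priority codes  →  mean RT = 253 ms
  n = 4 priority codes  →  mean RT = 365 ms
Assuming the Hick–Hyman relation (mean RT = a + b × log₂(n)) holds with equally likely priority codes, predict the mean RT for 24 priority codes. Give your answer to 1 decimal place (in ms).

654.5 ms

Solve the two-equation system in a and b:
  b = (365 − 253) / (log₂ 4 − log₂ 2) = 112 / (2 − 1) = 112.000 ms/bit
  a = 253 − 112.000 × 1 = 141.000 ms
Then RT(24) = 141.000 + 112.000 × log₂ 24 = 141.000 + 112.000 × 4.5850 ≈ 654.516 ms.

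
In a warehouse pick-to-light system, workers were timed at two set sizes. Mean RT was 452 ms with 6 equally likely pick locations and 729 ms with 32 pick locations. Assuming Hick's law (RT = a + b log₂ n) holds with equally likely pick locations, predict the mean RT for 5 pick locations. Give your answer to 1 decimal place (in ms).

421.8 ms

Fit slope and intercept:
  b = (729 − 452) / (log₂ 32 − log₂ 6) = 277 / (5 − 2.5850) = 114.698 ms/bit
  a = 452 − 114.698 × 2.5850 = 155.510 ms
Then RT(5) = 155.510 + 114.698 × log₂ 5 = 155.510 + 114.698 × 2.3219 ≈ 421.830 ms.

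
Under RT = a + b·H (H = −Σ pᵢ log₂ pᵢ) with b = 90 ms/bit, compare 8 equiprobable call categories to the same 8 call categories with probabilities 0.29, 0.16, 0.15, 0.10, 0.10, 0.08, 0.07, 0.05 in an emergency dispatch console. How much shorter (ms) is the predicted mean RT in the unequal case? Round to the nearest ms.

Equiprobable entropy H₀ = log₂ 8 = 3.0000 bits.
Skewed entropy H = −Σ pᵢ log₂ pᵢ = 2.7920 bits.
ΔRT = b·(H₀ − H) = 90 × 0.2080 = 18.72 ms.

19 ms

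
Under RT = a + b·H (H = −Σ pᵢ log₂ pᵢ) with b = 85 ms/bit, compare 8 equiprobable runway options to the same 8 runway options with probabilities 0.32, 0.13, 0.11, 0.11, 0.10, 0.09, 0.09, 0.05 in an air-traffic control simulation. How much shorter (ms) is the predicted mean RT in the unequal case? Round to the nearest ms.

Equiprobable entropy H₀ = log₂ 8 = 3.0000 bits.
Skewed entropy H = −Σ pᵢ log₂ pᵢ = 2.7828 bits.
ΔRT = b·(H₀ − H) = 85 × 0.2172 = 18.46 ms.

18 ms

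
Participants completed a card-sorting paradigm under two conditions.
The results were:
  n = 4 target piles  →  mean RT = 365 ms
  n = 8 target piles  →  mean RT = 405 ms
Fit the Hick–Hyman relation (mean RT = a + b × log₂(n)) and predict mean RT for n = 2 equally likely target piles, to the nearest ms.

325 ms

With log₂ n on the abscissa the relation is linear; from the two conditions:
  b = (405 − 365) / (log₂ 8 − log₂ 4) = 40 / (3 − 2) = 40 ms/bit
  a = 365 − 40 × 2 = 285 ms
Then RT(2) = 285 + 40 × log₂ 2 = 285 + 40 × 1 ≈ 325.000 ms.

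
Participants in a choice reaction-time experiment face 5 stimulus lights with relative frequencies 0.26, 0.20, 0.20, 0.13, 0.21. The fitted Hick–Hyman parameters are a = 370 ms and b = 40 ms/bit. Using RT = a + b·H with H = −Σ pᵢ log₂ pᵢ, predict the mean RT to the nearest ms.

462 ms

H = 0.26·log₂(1/0.26) + 0.20·log₂(1/0.20) + 0.20·log₂(1/0.20) + 0.13·log₂(1/0.13) + 0.21·log₂(1/0.21) = 2.2895 bits.
RT = 370 + 40 × 2.2895 = 461.58 ms.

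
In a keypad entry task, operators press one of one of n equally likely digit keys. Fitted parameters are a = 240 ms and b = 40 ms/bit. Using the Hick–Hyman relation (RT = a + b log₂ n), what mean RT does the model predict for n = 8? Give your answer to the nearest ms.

360 ms

log₂(8) = 3 bits, so RT = 240 + 40 × 3 ≈ 360.000 ms.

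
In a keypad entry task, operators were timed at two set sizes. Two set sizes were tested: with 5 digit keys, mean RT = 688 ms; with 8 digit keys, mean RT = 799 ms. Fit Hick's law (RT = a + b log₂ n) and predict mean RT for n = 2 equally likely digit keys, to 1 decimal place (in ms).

471.6 ms

Solve the two-equation system in a and b:
  b = (799 − 688) / (log₂ 8 − log₂ 5) = 111 / (3 − 2.3219) = 163.699 ms/bit
  a = 688 − 163.699 × 2.3219 = 307.902 ms
Then RT(2) = 307.902 + 163.699 × log₂ 2 = 307.902 + 163.699 × 1 ≈ 471.601 ms.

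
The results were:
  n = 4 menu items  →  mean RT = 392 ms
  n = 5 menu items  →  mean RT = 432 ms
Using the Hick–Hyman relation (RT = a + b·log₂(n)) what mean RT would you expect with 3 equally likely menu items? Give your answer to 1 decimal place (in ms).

340.4 ms

With log₂ n on the abscissa the relation is linear; from the two conditions:
  b = (432 − 392) / (log₂ 5 − log₂ 4) = 40 / (2.3219 − 2) = 124.251 ms/bit
  a = 392 − 124.251 × 2 = 143.497 ms
Then RT(3) = 143.497 + 124.251 × log₂ 3 = 143.497 + 124.251 × 1.5850 ≈ 340.431 ms.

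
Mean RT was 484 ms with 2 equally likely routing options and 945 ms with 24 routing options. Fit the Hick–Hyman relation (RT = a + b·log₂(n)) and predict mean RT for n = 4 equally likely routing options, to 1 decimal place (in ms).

With log₂ n on the abscissa the relation is linear; from the two conditions:
  b = (945 − 484) / (log₂ 24 − log₂ 2) = 461 / (4.5850 − 1) = 128.593 ms/bit
  a = 484 − 128.593 × 1 = 355.407 ms
Then RT(4) = 355.407 + 128.593 × log₂ 4 = 355.407 + 128.593 × 2 ≈ 612.593 ms.

612.6 ms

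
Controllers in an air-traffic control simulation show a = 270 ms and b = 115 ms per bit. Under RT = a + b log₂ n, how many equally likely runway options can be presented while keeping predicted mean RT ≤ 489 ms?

Information budget: (489 − 270)/115 = 1.9043 bits, so n ≤ 2^1.9043 = 3.743 → at most 3.

3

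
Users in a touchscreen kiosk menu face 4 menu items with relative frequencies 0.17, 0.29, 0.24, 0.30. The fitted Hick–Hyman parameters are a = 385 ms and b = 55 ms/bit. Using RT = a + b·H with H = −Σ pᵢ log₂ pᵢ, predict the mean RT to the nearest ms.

H = 0.17·log₂(1/0.17) + 0.29·log₂(1/0.29) + 0.24·log₂(1/0.24) + 0.30·log₂(1/0.30) = 1.9677 bits.
RT = 385 + 55 × 1.9677 = 493.22 ms.

493 ms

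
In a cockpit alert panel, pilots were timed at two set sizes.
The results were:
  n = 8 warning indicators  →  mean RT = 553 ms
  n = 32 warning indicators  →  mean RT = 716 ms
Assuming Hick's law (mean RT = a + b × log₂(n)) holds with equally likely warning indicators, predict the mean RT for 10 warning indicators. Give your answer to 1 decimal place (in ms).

RT is linear in log₂ n, so two points fix the line:
  b = (716 − 553) / (log₂ 32 − log₂ 8) = 163 / (5 − 3) = 81.500 ms/bit
  a = 553 − 81.500 × 3 = 308.500 ms
Then RT(10) = 308.500 + 81.500 × log₂ 10 = 308.500 + 81.500 × 3.3219 ≈ 579.237 ms.

579.2 ms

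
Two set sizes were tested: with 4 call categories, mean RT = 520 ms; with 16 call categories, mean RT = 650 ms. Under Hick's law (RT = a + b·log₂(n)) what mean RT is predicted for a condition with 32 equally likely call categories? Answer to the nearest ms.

715 ms

RT is linear in log₂ n, so two points fix the line:
  b = (650 − 520) / (log₂ 16 − log₂ 4) = 130 / (4 − 2) = 65 ms/bit
  a = 520 − 65 × 2 = 390 ms
Then RT(32) = 390 + 65 × log₂ 32 = 390 + 65 × 5 ≈ 715.000 ms.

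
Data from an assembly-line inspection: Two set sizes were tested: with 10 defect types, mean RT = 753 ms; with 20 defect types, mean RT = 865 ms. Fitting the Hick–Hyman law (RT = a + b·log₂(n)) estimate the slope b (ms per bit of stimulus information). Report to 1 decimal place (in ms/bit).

112.0 ms/bit

The slope on a log₂ axis is (865 − 753) / (4.3219 − 3.3219) = 112.000 ms/bit.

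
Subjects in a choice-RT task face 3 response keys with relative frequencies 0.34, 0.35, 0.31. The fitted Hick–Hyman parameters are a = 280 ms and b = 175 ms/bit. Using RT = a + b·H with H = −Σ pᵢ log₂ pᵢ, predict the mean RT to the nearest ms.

H = 0.34·log₂(1/0.34) + 0.35·log₂(1/0.35) + 0.31·log₂(1/0.31) = 1.5831 bits.
RT = 280 + 175 × 1.5831 = 557.04 ms.

557 ms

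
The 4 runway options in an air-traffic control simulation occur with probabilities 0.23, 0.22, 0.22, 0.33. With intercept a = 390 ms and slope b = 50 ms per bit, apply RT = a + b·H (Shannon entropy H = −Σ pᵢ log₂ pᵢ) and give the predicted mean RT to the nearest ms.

489 ms

Entropy contributions −pᵢ log₂ pᵢ: 0.4877, 0.4806, 0.4806, 0.5278; sum H = 1.9766 bits.
RT = a + bH = 390 + 50·1.9766 = 488.83 ms.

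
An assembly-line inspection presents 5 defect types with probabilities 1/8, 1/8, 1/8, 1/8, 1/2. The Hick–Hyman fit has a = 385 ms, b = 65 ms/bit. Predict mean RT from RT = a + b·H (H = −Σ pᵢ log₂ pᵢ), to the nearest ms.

Each term −pᵢ log₂ pᵢ: 0.125·3 + 0.125·3 + 0.125·3 + 0.125·3 + 0.5·1; summed, H = 2.000 bits.
Mean RT = a + bH = 385 + 65·2.000 = 515.00 ms.

515 ms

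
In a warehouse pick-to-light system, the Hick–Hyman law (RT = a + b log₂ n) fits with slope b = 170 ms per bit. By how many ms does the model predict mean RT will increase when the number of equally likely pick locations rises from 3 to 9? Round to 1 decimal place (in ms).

The intercept a cancels: ΔRT = b·(log₂ n₂ − log₂ n₁) = b·log₂(n₂/n₁).
log₂(9) − log₂(3) = 3.1699 − 1.5850 = 1.5850.
ΔRT = 170 × 1.5850 = 269.444 ms.

269.4 ms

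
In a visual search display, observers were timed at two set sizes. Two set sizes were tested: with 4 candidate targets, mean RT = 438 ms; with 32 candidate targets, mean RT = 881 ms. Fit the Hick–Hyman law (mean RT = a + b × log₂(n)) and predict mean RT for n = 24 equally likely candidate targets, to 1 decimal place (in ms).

With log₂ n on the abscissa the relation is linear; from the two conditions:
  b = (881 − 438) / (log₂ 32 − log₂ 4) = 443 / (5 − 2) = 147.667 ms/bit
  a = 438 − 147.667 × 2 = 142.667 ms
Then RT(24) = 142.667 + 147.667 × log₂ 24 = 142.667 + 147.667 × 4.5850 ≈ 819.713 ms.

819.7 ms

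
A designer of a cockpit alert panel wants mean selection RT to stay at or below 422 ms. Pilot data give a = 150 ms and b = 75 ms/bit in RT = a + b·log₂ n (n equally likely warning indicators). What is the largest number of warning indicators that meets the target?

Set 150 + 75·log₂ n ≤ 422 → log₂ n ≤ (422 − 150)/75 = 3.6267.
So n ≤ 2^3.6267 = 12.352; the largest integer n is 12.

12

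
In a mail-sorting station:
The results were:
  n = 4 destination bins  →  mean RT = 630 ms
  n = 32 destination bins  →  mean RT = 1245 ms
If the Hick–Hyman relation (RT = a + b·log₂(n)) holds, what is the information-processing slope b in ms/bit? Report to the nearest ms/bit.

Slope: b = (1245 − 630) / (log₂ 32 − log₂ 4) = 615/3.0000 = 205 ms/bit.

205 ms/bit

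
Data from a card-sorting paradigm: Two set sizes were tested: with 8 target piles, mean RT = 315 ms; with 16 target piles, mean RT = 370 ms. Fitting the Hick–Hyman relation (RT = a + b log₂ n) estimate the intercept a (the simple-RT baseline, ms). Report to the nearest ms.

b = (RT₂ − RT₁)/(log₂ n₂ − log₂ n₁) = (370 − 315)/(4 − 3) = 55 ms/bit.
Intercept: a = 315 − 55·log₂(8) = 150.000 ms.

150 ms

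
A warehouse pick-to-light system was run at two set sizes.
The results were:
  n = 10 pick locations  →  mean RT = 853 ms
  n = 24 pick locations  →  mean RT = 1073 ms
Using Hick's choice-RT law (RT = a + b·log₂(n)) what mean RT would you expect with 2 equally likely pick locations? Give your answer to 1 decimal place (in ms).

With log₂ n on the abscissa the relation is linear; from the two conditions:
  b = (1073 − 853) / (log₂ 24 − log₂ 10) = 220 / (4.5850 − 3.3219) = 174.184 ms/bit
  a = 853 − 174.184 × 3.3219 = 274.374 ms
Then RT(2) = 274.374 + 174.184 × log₂ 2 = 274.374 + 174.184 × 1 ≈ 448.558 ms.

448.6 ms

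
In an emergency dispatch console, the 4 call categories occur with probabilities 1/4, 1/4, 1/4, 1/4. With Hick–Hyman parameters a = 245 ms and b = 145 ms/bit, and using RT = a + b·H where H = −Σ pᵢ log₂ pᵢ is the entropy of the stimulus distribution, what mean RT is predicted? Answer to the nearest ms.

535 ms

H = −Σ pᵢ log₂ pᵢ = 0.25·2 + 0.25·2 + 0.25·2 + 0.25·2 = 2.000 bits.
RT = 245 + 145 × 2.000 = 535.00 ms.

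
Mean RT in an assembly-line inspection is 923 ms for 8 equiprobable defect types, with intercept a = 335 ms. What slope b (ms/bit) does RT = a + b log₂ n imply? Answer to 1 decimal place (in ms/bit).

196.0 ms/bit

log₂(8) = 3 bits.
b = (RT − a)/log₂ n = (923 − 335) / 3 = 196.000 ms/bit.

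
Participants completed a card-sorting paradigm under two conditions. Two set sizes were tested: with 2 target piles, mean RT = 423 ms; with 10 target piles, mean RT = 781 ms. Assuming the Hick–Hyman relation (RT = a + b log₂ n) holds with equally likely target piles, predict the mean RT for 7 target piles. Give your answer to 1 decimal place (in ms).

Fit slope and intercept:
  b = (781 − 423) / (log₂ 10 − log₂ 2) = 358 / (3.3219 − 1) = 154.182 ms/bit
  a = 423 − 154.182 × 1 = 268.818 ms
Then RT(7) = 268.818 + 154.182 × log₂ 7 = 268.818 + 154.182 × 2.8074 ≈ 701.662 ms.

701.7 ms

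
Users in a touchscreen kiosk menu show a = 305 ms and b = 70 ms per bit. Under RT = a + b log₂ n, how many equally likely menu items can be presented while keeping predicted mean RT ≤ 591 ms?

Information budget: (591 − 305)/70 = 4.0857 bits, so n ≤ 2^4.0857 = 16.979 → at most 16.

16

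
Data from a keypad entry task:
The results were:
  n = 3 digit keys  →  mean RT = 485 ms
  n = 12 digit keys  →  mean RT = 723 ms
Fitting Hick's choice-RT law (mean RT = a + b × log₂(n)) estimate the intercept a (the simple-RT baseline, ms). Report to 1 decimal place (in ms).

The slope on a log₂ axis is (723 − 485) / (3.5850 − 1.5850) = 119.000 ms/bit.
Intercept: a = 485 − 119.000·log₂(3) = 296.389 ms.

296.4 ms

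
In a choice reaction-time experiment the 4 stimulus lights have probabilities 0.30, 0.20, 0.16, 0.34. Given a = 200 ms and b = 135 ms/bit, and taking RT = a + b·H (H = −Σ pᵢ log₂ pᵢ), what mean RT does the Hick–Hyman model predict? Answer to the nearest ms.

462 ms

H = 0.30·log₂(1/0.30) + 0.20·log₂(1/0.20) + 0.16·log₂(1/0.16) + 0.34·log₂(1/0.34) = 1.9377 bits.
RT = 200 + 135 × 1.9377 = 461.58 ms.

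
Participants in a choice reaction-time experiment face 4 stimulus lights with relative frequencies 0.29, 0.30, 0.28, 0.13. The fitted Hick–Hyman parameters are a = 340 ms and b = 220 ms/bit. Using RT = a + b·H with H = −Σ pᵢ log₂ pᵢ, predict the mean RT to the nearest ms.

Entropy contributions −pᵢ log₂ pᵢ: 0.5179, 0.5211, 0.5142, 0.3826; sum H = 1.9359 bits.
RT = a + bH = 340 + 220·1.9359 = 765.89 ms.

766 ms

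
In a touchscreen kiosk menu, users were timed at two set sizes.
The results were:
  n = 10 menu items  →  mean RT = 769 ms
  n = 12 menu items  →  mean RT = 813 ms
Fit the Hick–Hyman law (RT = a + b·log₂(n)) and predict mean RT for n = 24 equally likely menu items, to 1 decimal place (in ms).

Fit slope and intercept:
  b = (813 − 769) / (log₂ 12 − log₂ 10) = 44 / (3.5850 − 3.3219) = 167.278 ms/bit
  a = 769 − 167.278 × 3.3219 = 213.313 ms
Then RT(24) = 213.313 + 167.278 × log₂ 24 = 213.313 + 167.278 × 4.5850 ≈ 980.278 ms.

980.3 ms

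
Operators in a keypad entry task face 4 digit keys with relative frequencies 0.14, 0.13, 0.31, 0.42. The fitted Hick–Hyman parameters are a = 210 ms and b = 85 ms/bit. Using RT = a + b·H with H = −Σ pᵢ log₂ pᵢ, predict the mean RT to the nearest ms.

365 ms

H = 0.14·log₂(1/0.14) + 0.13·log₂(1/0.13) + 0.31·log₂(1/0.31) + 0.42·log₂(1/0.42) = 1.8292 bits.
RT = 210 + 85 × 1.8292 = 365.48 ms.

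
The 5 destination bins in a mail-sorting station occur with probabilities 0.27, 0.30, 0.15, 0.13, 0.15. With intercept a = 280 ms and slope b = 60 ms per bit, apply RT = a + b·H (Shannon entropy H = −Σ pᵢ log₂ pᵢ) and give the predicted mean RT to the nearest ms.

Entropy contributions −pᵢ log₂ pᵢ: 0.5100, 0.5211, 0.4105, 0.3826, 0.4105; sum H = 2.2348 bits.
RT = a + bH = 280 + 60·2.2348 = 414.09 ms.

414 ms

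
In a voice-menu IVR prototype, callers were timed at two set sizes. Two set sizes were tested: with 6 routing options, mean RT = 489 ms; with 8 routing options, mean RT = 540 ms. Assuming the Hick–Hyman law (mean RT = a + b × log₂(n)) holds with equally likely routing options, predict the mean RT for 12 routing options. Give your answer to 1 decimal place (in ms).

Fit slope and intercept:
  b = (540 − 489) / (log₂ 8 − log₂ 6) = 51 / (3 − 2.5850) = 122.880 ms/bit
  a = 489 − 122.880 × 2.5850 = 171.359 ms
Then RT(12) = 171.359 + 122.880 × log₂ 12 = 171.359 + 122.880 × 3.5850 ≈ 611.880 ms.

611.9 ms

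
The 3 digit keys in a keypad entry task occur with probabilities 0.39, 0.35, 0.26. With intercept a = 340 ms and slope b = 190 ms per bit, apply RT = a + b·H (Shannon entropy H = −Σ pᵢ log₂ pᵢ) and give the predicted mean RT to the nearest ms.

637 ms

H = 0.39·log₂(1/0.39) + 0.35·log₂(1/0.35) + 0.26·log₂(1/0.26) = 1.5652 bits.
RT = 340 + 190 × 1.5652 = 637.39 ms.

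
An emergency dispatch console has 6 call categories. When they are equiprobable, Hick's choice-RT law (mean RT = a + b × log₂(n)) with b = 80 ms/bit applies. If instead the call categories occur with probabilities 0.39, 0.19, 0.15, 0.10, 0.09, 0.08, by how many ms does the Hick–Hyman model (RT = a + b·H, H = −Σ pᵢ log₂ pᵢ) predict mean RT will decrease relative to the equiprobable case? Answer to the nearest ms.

Equiprobable entropy H₀ = log₂ 6 = 2.5850 bits.
Skewed entropy H = −Σ pᵢ log₂ pᵢ = 2.3319 bits.
ΔRT = b·(H₀ − H) = 80 × 0.2530 = 20.24 ms.

20 ms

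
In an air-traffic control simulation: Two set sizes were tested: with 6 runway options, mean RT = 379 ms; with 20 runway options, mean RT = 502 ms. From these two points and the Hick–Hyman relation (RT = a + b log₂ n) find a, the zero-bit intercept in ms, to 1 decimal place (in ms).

b = (RT₂ − RT₁)/(log₂ n₂ − log₂ n₁) = (502 − 379)/(4.3219 − 2.5850) = 70.813 ms/bit.
Intercept: a = 379 − 70.813·log₂(6) = 195.951 ms.

196.0 ms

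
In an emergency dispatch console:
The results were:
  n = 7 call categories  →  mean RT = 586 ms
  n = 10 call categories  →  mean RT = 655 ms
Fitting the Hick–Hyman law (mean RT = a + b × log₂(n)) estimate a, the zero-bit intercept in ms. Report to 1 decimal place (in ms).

209.6 ms

Slope: b = (655 − 586) / (log₂ 10 − log₂ 7) = 69/0.5146 = 134.092 ms/bit.
a = RT₁ − b·log₂ n₁ = 586 − 134.092 × 2.8074 = 209.557 ms.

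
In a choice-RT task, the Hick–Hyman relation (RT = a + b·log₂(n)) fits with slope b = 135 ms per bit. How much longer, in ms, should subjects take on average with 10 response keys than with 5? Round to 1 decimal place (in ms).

ΔRT = (a + b log₂ n₂) − (a + b log₂ n₁) = b·(log₂ n₂ − log₂ n₁).
log₂(10) − log₂(5) = log₂(10/5) = log₂(2) = 1.
ΔRT = 135 × 1.0000 = 135.000 ms.

135.0 ms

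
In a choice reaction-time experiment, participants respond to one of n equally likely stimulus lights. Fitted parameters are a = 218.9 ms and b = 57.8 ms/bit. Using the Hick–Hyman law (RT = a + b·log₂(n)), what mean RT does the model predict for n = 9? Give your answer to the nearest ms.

402 ms

log₂(9) = 3.1699 bits, so RT = 218.9 + 57.8 × 3.1699 ≈ 402.122 ms.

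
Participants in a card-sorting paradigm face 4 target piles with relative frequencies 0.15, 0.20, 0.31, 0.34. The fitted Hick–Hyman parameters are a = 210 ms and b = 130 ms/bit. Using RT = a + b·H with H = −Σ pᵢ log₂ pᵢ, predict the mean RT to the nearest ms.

461 ms

H = 0.15·log₂(1/0.15) + 0.20·log₂(1/0.20) + 0.31·log₂(1/0.31) + 0.34·log₂(1/0.34) = 1.9279 bits.
RT = 210 + 130 × 1.9279 = 460.63 ms.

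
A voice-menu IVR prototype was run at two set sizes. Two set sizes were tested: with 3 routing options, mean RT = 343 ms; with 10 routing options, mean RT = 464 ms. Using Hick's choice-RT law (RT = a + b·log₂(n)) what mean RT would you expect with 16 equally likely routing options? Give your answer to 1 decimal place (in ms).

511.2 ms

RT is linear in log₂ n, so two points fix the line:
  b = (464 − 343) / (log₂ 10 − log₂ 3) = 121 / (3.3219 − 1.5850) = 69.662 ms/bit
  a = 343 − 69.662 × 1.5850 = 232.589 ms
Then RT(16) = 232.589 + 69.662 × log₂ 16 = 232.589 + 69.662 × 4 ≈ 511.236 ms.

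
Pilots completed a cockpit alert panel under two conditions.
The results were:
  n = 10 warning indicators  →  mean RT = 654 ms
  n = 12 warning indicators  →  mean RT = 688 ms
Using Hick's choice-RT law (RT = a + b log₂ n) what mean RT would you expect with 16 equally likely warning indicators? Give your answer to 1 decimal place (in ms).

Solve the two-equation system in a and b:
  b = (688 − 654) / (log₂ 12 − log₂ 10) = 34 / (3.5850 − 3.3219) = 129.261 ms/bit
  a = 654 − 129.261 × 3.3219 = 224.605 ms
Then RT(16) = 224.605 + 129.261 × log₂ 16 = 224.605 + 129.261 × 4 ≈ 741.648 ms.

741.6 ms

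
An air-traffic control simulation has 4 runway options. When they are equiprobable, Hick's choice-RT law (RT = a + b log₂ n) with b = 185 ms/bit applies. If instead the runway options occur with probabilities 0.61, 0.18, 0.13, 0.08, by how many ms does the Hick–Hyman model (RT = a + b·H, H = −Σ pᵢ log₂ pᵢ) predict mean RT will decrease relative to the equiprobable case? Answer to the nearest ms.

Equiprobable entropy H₀ = log₂ 4 = 2.0000 bits.
Skewed entropy H = −Σ pᵢ log₂ pᵢ = 1.5545 bits.
ΔRT = b·(H₀ − H) = 185 × 0.4455 = 82.42 ms.

82 ms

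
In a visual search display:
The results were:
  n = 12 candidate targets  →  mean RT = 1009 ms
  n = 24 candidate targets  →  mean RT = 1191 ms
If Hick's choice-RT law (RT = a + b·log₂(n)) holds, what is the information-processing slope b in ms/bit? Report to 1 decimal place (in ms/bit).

Slope: b = (1191 − 1009) / (log₂ 24 − log₂ 12) = 182/1.0000 = 182.000 ms/bit.

182.0 ms/bit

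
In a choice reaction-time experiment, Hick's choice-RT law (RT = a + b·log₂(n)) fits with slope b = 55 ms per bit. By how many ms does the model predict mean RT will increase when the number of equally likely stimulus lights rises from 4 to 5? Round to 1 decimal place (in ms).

17.7 ms

ΔRT = (a + b log₂ n₂) − (a + b log₂ n₁) = b·(log₂ n₂ − log₂ n₁).
log₂(5) − log₂(4) = 2.3219 − 2 = 0.3219.
ΔRT = 55 × 0.3219 = 17.706 ms.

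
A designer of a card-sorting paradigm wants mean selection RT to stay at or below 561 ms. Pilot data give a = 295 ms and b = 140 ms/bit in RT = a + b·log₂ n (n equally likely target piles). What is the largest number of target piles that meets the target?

Information budget: (561 − 295)/140 = 1.9000 bits, so n ≤ 2^1.9000 = 3.732 → at most 3.

3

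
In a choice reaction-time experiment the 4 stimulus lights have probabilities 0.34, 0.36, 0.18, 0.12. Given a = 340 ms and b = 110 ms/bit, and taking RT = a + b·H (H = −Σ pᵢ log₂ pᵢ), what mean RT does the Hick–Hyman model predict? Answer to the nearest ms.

Entropy contributions −pᵢ log₂ pᵢ: 0.5292, 0.5306, 0.4453, 0.3671; sum H = 1.8722 bits.
RT = a + bH = 340 + 110·1.8722 = 545.94 ms.

546 ms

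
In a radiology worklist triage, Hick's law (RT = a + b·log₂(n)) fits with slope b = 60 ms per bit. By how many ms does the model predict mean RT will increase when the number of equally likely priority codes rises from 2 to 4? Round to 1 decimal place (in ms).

Only the slope matters, since a is common to both: ΔRT = b·log₂(n₂/n₁).
log₂(4) − log₂(2) = log₂(4/2) = log₂(2) = 1.
ΔRT = 60 × 1.0000 = 60.000 ms.

60.0 ms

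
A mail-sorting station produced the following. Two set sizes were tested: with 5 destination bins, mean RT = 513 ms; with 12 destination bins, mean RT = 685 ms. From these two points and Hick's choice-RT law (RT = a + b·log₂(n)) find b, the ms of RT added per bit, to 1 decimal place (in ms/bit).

b = (RT₂ − RT₁)/(log₂ n₂ − log₂ n₁) = (685 − 513)/(3.5850 − 2.3219) = 136.180 ms/bit.

136.2 ms/bit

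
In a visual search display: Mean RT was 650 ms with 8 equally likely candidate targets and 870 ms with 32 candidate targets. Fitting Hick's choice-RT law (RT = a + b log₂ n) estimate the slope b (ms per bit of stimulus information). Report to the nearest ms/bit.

110 ms/bit

Slope: b = (870 − 650) / (log₂ 32 − log₂ 8) = 220/2.0000 = 110 ms/bit.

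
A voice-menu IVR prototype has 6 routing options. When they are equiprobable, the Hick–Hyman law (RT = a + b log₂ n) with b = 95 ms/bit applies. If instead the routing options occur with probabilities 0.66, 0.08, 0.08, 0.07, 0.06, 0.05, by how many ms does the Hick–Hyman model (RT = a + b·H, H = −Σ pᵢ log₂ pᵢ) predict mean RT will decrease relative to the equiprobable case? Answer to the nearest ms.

83 ms

The RT saving is b·ΔH. Equiprobable H₀ = log₂(6) = 2.5850 bits; with the given probabilities H = 1.7068 bits.
b·(H₀ − H) = 95 × (2.5850 − 1.7068) = 83.42 ms.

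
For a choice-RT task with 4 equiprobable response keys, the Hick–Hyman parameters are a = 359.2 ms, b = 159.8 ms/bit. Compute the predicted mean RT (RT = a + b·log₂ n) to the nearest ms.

679 ms

log₂(4) = 2 bits, so RT = 359.2 + 159.8 × 2 ≈ 678.800 ms.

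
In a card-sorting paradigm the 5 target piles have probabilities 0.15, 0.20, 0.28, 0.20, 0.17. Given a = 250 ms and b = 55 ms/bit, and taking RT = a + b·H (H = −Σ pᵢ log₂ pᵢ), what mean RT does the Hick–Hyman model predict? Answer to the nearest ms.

376 ms

H = 0.15·log₂(1/0.15) + 0.20·log₂(1/0.20) + 0.28·log₂(1/0.28) + 0.20·log₂(1/0.20) + 0.17·log₂(1/0.17) = 2.2881 bits.
RT = 250 + 55 × 2.2881 = 375.85 ms.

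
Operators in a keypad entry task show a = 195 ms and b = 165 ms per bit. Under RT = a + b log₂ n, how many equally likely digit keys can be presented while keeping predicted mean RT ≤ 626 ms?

Information budget: (626 − 195)/165 = 2.6121 bits, so n ≤ 2^2.6121 = 6.114 → at most 6.

6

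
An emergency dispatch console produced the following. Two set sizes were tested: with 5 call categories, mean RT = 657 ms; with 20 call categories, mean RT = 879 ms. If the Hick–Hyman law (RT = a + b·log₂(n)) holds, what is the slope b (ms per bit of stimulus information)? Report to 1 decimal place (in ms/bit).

111.0 ms/bit

Slope: b = (879 − 657) / (log₂ 20 − log₂ 5) = 222/2.0000 = 111.000 ms/bit.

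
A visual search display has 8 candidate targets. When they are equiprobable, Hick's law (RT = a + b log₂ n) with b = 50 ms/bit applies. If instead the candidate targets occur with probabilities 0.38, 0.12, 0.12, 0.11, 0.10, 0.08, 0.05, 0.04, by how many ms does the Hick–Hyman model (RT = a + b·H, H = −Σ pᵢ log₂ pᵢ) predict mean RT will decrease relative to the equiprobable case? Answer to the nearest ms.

18 ms

The RT saving is b·ΔH. Equiprobable H₀ = log₂(8) = 3.0000 bits; with the given probabilities H = 2.6404 bits.
b·(H₀ − H) = 50 × (3.0000 − 2.6404) = 17.98 ms.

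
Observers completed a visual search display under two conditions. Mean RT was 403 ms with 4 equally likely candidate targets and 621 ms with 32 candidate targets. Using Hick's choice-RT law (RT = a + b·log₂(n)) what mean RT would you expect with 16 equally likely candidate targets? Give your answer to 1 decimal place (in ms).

548.3 ms

With log₂ n on the abscissa the relation is linear; from the two conditions:
  b = (621 − 403) / (log₂ 32 − log₂ 4) = 218 / (5 − 2) = 72.667 ms/bit
  a = 403 − 72.667 × 2 = 257.667 ms
Then RT(16) = 257.667 + 72.667 × log₂ 16 = 257.667 + 72.667 × 4 ≈ 548.333 ms.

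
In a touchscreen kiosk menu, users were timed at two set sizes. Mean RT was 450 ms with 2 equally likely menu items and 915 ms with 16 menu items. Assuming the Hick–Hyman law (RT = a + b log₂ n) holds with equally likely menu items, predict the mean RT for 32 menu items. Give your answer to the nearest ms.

With log₂ n on the abscissa the relation is linear; from the two conditions:
  b = (915 − 450) / (log₂ 16 − log₂ 2) = 465 / (4 − 1) = 155 ms/bit
  a = 450 − 155 × 1 = 295 ms
Then RT(32) = 295 + 155 × log₂ 32 = 295 + 155 × 5 ≈ 1070.000 ms.

1070 ms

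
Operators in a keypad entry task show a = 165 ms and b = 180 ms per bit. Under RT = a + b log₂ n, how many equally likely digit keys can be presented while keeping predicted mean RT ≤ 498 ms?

3

180·log₂ n ≤ 498 − 165 = 333, giving log₂ n ≤ 1.8500 and n ≤ 3.605. The largest whole number is 3.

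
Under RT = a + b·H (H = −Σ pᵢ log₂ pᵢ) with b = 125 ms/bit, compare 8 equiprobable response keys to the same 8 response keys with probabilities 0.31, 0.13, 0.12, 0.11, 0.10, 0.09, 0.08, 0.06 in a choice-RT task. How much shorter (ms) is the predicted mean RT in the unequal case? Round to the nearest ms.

25 ms

The RT saving is b·ΔH. Equiprobable H₀ = log₂(8) = 3.0000 bits; with the given probabilities H = 2.8037 bits.
b·(H₀ − H) = 125 × (3.0000 − 2.8037) = 24.54 ms.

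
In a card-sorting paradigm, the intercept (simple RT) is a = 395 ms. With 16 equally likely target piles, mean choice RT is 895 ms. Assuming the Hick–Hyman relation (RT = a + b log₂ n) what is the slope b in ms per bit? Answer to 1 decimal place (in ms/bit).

log₂(16) = 4 bits.
b = (RT − a)/log₂ n = (895 − 395) / 4 = 125.000 ms/bit.

125.0 ms/bit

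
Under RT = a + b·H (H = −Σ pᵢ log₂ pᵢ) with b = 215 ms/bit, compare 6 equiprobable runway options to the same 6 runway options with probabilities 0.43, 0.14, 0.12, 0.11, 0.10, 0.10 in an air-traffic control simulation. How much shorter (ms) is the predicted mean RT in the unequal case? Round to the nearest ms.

61 ms

Equiprobable entropy H₀ = log₂ 6 = 2.5850 bits.
Skewed entropy H = −Σ pᵢ log₂ pᵢ = 2.3024 bits.
ΔRT = b·(H₀ − H) = 215 × 0.2825 = 60.75 ms.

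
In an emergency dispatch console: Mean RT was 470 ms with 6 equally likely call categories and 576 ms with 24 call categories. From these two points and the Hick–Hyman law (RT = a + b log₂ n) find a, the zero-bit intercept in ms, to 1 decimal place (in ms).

b = (RT₂ − RT₁)/(log₂ n₂ − log₂ n₁) = (576 − 470)/(4.5850 − 2.5850) = 53.000 ms/bit.
Intercept: a = 470 − 53.000·log₂(6) = 332.997 ms.

333.0 ms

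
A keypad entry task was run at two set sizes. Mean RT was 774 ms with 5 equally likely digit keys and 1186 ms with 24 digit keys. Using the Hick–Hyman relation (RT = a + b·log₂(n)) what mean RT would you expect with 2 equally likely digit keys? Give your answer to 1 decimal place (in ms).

With log₂ n on the abscissa the relation is linear; from the two conditions:
  b = (1186 − 774) / (log₂ 24 − log₂ 5) = 412 / (4.5850 − 2.3219) = 182.056 ms/bit
  a = 774 − 182.056 × 2.3219 = 351.278 ms
Then RT(2) = 351.278 + 182.056 × log₂ 2 = 351.278 + 182.056 × 1 ≈ 533.334 ms.

533.3 ms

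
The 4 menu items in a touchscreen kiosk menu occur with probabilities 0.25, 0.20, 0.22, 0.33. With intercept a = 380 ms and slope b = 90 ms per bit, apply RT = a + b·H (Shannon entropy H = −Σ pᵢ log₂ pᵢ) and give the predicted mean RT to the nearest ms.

Entropy contributions −pᵢ log₂ pᵢ: 0.5000, 0.4644, 0.4806, 0.5278; sum H = 1.9728 bits.
RT = a + bH = 380 + 90·1.9728 = 557.55 ms.

558 ms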